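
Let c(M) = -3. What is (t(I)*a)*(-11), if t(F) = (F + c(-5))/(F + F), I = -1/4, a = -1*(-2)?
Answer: -143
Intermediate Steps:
a = 2
I = -1/4 (I = -1*1/4 = -1/4 ≈ -0.25000)
t(F) = (-3 + F)/(2*F) (t(F) = (F - 3)/(F + F) = (-3 + F)/((2*F)) = (-3 + F)*(1/(2*F)) = (-3 + F)/(2*F))
(t(I)*a)*(-11) = (((-3 - 1/4)/(2*(-1/4)))*2)*(-11) = (((1/2)*(-4)*(-13/4))*2)*(-11) = ((13/2)*2)*(-11) = 13*(-11) = -143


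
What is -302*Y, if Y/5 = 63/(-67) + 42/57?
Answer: 391090/1273 ≈ 307.22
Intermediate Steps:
Y = -1295/1273 (Y = 5*(63/(-67) + 42/57) = 5*(63*(-1/67) + 42*(1/57)) = 5*(-63/67 + 14/19) = 5*(-259/1273) = -1295/1273 ≈ -1.0173)
-302*Y = -302*(-1295/1273) = 391090/1273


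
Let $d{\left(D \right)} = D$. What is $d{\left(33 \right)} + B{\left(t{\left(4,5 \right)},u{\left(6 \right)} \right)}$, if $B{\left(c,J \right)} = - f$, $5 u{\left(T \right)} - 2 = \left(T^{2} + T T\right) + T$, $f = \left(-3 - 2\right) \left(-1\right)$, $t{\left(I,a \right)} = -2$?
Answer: $28$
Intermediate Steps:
$f = 5$ ($f = \left(-5\right) \left(-1\right) = 5$)
$u{\left(T \right)} = \frac{2}{5} + \frac{T}{5} + \frac{2 T^{2}}{5}$ ($u{\left(T \right)} = \frac{2}{5} + \frac{\left(T^{2} + T T\right) + T}{5} = \frac{2}{5} + \frac{\left(T^{2} + T^{2}\right) + T}{5} = \frac{2}{5} + \frac{2 T^{2} + T}{5} = \frac{2}{5} + \frac{T + 2 T^{2}}{5} = \frac{2}{5} + \left(\frac{T}{5} + \frac{2 T^{2}}{5}\right) = \frac{2}{5} + \frac{T}{5} + \frac{2 T^{2}}{5}$)
$B{\left(c,J \right)} = -5$ ($B{\left(c,J \right)} = \left(-1\right) 5 = -5$)
$d{\left(33 \right)} + B{\left(t{\left(4,5 \right)},u{\left(6 \right)} \right)} = 33 - 5 = 28$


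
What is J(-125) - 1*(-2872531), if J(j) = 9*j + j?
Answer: 2871281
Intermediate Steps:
J(j) = 10*j
J(-125) - 1*(-2872531) = 10*(-125) - 1*(-2872531) = -1250 + 2872531 = 2871281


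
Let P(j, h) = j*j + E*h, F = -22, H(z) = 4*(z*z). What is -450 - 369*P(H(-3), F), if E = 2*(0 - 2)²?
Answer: -413730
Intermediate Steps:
H(z) = 4*z²
E = 8 (E = 2*(-2)² = 2*4 = 8)
P(j, h) = j² + 8*h (P(j, h) = j*j + 8*h = j² + 8*h)
-450 - 369*P(H(-3), F) = -450 - 369*((4*(-3)²)² + 8*(-22)) = -450 - 369*((4*9)² - 176) = -450 - 369*(36² - 176) = -450 - 369*(1296 - 176) = -450 - 369*1120 = -450 - 413280 = -413730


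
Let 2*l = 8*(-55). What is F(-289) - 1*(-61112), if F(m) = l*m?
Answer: 124692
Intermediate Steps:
l = -220 (l = (8*(-55))/2 = (½)*(-440) = -220)
F(m) = -220*m
F(-289) - 1*(-61112) = -220*(-289) - 1*(-61112) = 63580 + 61112 = 124692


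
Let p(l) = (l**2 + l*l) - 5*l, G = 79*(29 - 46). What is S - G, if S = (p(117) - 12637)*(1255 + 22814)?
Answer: 340722107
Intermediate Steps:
G = -1343 (G = 79*(-17) = -1343)
p(l) = -5*l + 2*l**2 (p(l) = (l**2 + l**2) - 5*l = 2*l**2 - 5*l = -5*l + 2*l**2)
S = 340720764 (S = (117*(-5 + 2*117) - 12637)*(1255 + 22814) = (117*(-5 + 234) - 12637)*24069 = (117*229 - 12637)*24069 = (26793 - 12637)*24069 = 14156*24069 = 340720764)
S - G = 340720764 - 1*(-1343) = 340720764 + 1343 = 340722107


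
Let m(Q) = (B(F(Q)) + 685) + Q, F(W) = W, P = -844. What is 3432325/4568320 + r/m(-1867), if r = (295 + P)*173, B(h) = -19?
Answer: 87601510193/1097310464 ≈ 79.833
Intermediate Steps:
m(Q) = 666 + Q (m(Q) = (-19 + 685) + Q = 666 + Q)
r = -94977 (r = (295 - 844)*173 = -549*173 = -94977)
3432325/4568320 + r/m(-1867) = 3432325/4568320 - 94977/(666 - 1867) = 3432325*(1/4568320) - 94977/(-1201) = 686465/913664 - 94977*(-1/1201) = 686465/913664 + 94977/1201 = 87601510193/1097310464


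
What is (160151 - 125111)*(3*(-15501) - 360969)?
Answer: -14277818880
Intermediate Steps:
(160151 - 125111)*(3*(-15501) - 360969) = 35040*(-46503 - 360969) = 35040*(-407472) = -14277818880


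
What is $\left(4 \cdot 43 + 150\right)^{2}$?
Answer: $103684$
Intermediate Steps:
$\left(4 \cdot 43 + 150\right)^{2} = \left(172 + 150\right)^{2} = 322^{2} = 103684$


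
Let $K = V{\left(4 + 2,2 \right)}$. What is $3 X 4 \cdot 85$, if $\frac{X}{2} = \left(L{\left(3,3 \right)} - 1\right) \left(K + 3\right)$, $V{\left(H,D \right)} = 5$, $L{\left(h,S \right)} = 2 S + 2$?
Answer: $114240$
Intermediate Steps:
$L{\left(h,S \right)} = 2 + 2 S$
$K = 5$
$X = 112$ ($X = 2 \left(\left(2 + 2 \cdot 3\right) - 1\right) \left(5 + 3\right) = 2 \left(\left(2 + 6\right) - 1\right) 8 = 2 \left(8 - 1\right) 8 = 2 \cdot 7 \cdot 8 = 2 \cdot 56 = 112$)
$3 X 4 \cdot 85 = 3 \cdot 112 \cdot 4 \cdot 85 = 336 \cdot 4 \cdot 85 = 1344 \cdot 85 = 114240$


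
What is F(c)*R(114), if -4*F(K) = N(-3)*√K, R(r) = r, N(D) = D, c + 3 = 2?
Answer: 171*I/2 ≈ 85.5*I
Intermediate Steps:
c = -1 (c = -3 + 2 = -1)
F(K) = 3*√K/4 (F(K) = -(-3)*√K/4 = 3*√K/4)
F(c)*R(114) = (3*√(-1)/4)*114 = (3*I/4)*114 = 171*I/2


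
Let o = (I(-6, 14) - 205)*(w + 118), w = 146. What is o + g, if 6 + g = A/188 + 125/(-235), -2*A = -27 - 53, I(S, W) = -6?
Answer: -2618385/47 ≈ -55710.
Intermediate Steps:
A = 40 (A = -(-27 - 53)/2 = -½*(-80) = 40)
o = -55704 (o = (-6 - 205)*(146 + 118) = -211*264 = -55704)
g = -297/47 (g = -6 + (40/188 + 125/(-235)) = -6 + (40*(1/188) + 125*(-1/235)) = -6 + (10/47 - 25/47) = -6 - 15/47 = -297/47 ≈ -6.3191)
o + g = -55704 - 297/47 = -2618385/47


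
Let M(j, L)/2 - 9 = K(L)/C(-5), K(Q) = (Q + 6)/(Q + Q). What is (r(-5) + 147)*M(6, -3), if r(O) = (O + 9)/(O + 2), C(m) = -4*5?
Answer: 157757/60 ≈ 2629.3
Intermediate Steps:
K(Q) = (6 + Q)/(2*Q) (K(Q) = (6 + Q)/((2*Q)) = (6 + Q)*(1/(2*Q)) = (6 + Q)/(2*Q))
C(m) = -20
M(j, L) = 18 - (6 + L)/(20*L) (M(j, L) = 18 + 2*(((6 + L)/(2*L))/(-20)) = 18 + 2*(((6 + L)/(2*L))*(-1/20)) = 18 + 2*(-(6 + L)/(40*L)) = 18 - (6 + L)/(20*L))
r(O) = (9 + O)/(2 + O)
(r(-5) + 147)*M(6, -3) = ((9 - 5)/(2 - 5) + 147)*((1/20)*(-6 + 359*(-3))/(-3)) = (4/(-3) + 147)*((1/20)*(-⅓)*(-6 - 1077)) = (-⅓*4 + 147)*((1/20)*(-⅓)*(-1083)) = (-4/3 + 147)*(361/20) = (437/3)*(361/20) = 157757/60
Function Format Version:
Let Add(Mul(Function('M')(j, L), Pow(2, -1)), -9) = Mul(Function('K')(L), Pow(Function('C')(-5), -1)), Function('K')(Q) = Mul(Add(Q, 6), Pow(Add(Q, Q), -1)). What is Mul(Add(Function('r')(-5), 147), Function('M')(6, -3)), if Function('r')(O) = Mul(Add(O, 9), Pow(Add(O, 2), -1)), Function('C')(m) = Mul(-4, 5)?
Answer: Rational(157757, 60) ≈ 2629.3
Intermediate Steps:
Function('K')(Q) = Mul(Rational(1, 2), Pow(Q, -1), Add(6, Q)) (Function('K')(Q) = Mul(Add(6, Q), Pow(Mul(2, Q), -1)) = Mul(Add(6, Q), Mul(Rational(1, 2), Pow(Q, -1))) = Mul(Rational(1, 2), Pow(Q, -1), Add(6, Q)))
Function('C')(m) = -20
Function('M')(j, L) = Add(18, Mul(Rational(-1, 20), Pow(L, -1), Add(6, L))) (Function('M')(j, L) = Add(18, Mul(2, Mul(Mul(Rational(1, 2), Pow(L, -1), Add(6, L)), Pow(-20, -1)))) = Add(18, Mul(2, Mul(Mul(Rational(1, 2), Pow(L, -1), Add(6, L)), Rational(-1, 20)))) = Add(18, Mul(2, Mul(Rational(-1, 40), Pow(L, -1), Add(6, L)))) = Add(18, Mul(Rational(-1, 20), Pow(L, -1), Add(6, L))))
Function('r')(O) = Mul(Pow(Add(2, O), -1), Add(9, O)) (Function('r')(O) = Mul(Add(9, O), Pow(Add(2, O), -1)) = Mul(Pow(Add(2, O), -1), Add(9, O)))
Mul(Add(Function('r')(-5), 147), Function('M')(6, -3)) = Mul(Add(Mul(Pow(Add(2, -5), -1), Add(9, -5)), 147), Mul(Rational(1, 20), Pow(-3, -1), Add(-6, Mul(359, -3)))) = Mul(Add(Mul(Pow(-3, -1), 4), 147), Mul(Rational(1, 20), Rational(-1, 3), Add(-6, -1077))) = Mul(Add(Mul(Rational(-1, 3), 4), 147), Mul(Rational(1, 20), Rational(-1, 3), -1083)) = Mul(Add(Rational(-4, 3), 147), Rational(361, 20)) = Mul(Rational(437, 3), Rational(361, 20)) = Rational(157757, 60)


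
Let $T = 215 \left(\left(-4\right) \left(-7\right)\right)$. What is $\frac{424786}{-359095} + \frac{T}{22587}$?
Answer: $- \frac{7432889482}{8110878765} \approx -0.91641$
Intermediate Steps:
$T = 6020$ ($T = 215 \cdot 28 = 6020$)
$\frac{424786}{-359095} + \frac{T}{22587} = \frac{424786}{-359095} + \frac{6020}{22587} = 424786 \left(- \frac{1}{359095}\right) + 6020 \cdot \frac{1}{22587} = - \frac{424786}{359095} + \frac{6020}{22587} = - \frac{7432889482}{8110878765}$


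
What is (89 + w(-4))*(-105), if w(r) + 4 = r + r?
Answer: -8085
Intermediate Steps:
w(r) = -4 + 2*r (w(r) = -4 + (r + r) = -4 + 2*r)
(89 + w(-4))*(-105) = (89 + (-4 + 2*(-4)))*(-105) = (89 + (-4 - 8))*(-105) = (89 - 12)*(-105) = 77*(-105) = -8085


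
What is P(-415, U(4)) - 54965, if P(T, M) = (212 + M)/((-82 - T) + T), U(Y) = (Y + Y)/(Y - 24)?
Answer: -11268354/205 ≈ -54968.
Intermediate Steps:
U(Y) = 2*Y/(-24 + Y) (U(Y) = (2*Y)/(-24 + Y) = 2*Y/(-24 + Y))
P(T, M) = -106/41 - M/82 (P(T, M) = (212 + M)/(-82) = (212 + M)*(-1/82) = -106/41 - M/82)
P(-415, U(4)) - 54965 = (-106/41 - 4/(41*(-24 + 4))) - 54965 = (-106/41 - 4/(41*(-20))) - 54965 = (-106/41 - 4*(-1)/(41*20)) - 54965 = (-106/41 - 1/82*(-⅖)) - 54965 = (-106/41 + 1/205) - 54965 = -529/205 - 54965 = -11268354/205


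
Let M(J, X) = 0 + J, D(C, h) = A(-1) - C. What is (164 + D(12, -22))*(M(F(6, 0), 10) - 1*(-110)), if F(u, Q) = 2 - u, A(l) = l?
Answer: 16006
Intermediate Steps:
D(C, h) = -1 - C
M(J, X) = J
(164 + D(12, -22))*(M(F(6, 0), 10) - 1*(-110)) = (164 + (-1 - 1*12))*((2 - 1*6) - 1*(-110)) = (164 + (-1 - 12))*((2 - 6) + 110) = (164 - 13)*(-4 + 110) = 151*106 = 16006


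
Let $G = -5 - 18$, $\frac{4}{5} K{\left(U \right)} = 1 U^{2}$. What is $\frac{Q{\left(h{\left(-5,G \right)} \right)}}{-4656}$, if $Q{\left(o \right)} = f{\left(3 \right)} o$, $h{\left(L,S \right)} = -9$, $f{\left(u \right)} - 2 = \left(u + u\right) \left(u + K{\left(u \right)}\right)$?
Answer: $\frac{525}{3104} \approx 0.16914$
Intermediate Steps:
$K{\left(U \right)} = \frac{5 U^{2}}{4}$ ($K{\left(U \right)} = \frac{5 \cdot 1 U^{2}}{4} = \frac{5 U^{2}}{4}$)
$f{\left(u \right)} = 2 + 2 u \left(u + \frac{5 u^{2}}{4}\right)$ ($f{\left(u \right)} = 2 + \left(u + u\right) \left(u + \frac{5 u^{2}}{4}\right) = 2 + 2 u \left(u + \frac{5 u^{2}}{4}\right)$)
$G = -23$ ($G = -5 - 18 = -23$)
$Q{\left(o \right)} = \frac{175 o}{2}$ ($Q{\left(o \right)} = \left(2 + 2 \cdot 3^{2} + \frac{5 \cdot 3^{3}}{2}\right) o = \left(2 + 2 \cdot 9 + \frac{5}{2} \cdot 27\right) o = \left(2 + 18 + \frac{135}{2}\right) o = \frac{175 o}{2}$)
$\frac{Q{\left(h{\left(-5,G \right)} \right)}}{-4656} = \frac{\frac{175}{2} \left(-9\right)}{-4656} = \left(- \frac{1575}{2}\right) \left(- \frac{1}{4656}\right) = \frac{525}{3104}$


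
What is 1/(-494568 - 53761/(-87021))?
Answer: -87021/43037748167 ≈ -2.0220e-6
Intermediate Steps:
1/(-494568 - 53761/(-87021)) = 1/(-494568 - 53761*(-1/87021)) = 1/(-494568 + 53761/87021) = 1/(-43037748167/87021) = -87021/43037748167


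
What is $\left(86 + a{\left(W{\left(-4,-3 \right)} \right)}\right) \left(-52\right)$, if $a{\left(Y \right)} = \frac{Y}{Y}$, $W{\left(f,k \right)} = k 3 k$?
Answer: $-4524$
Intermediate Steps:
$W{\left(f,k \right)} = 3 k^{2}$ ($W{\left(f,k \right)} = 3 k k = 3 k^{2}$)
$a{\left(Y \right)} = 1$
$\left(86 + a{\left(W{\left(-4,-3 \right)} \right)}\right) \left(-52\right) = \left(86 + 1\right) \left(-52\right) = 87 \left(-52\right) = -4524$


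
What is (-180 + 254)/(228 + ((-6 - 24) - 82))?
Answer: 37/58 ≈ 0.63793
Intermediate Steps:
(-180 + 254)/(228 + ((-6 - 24) - 82)) = 74/(228 + (-30 - 82)) = 74/(228 - 112) = 74/116 = 74*(1/116) = 37/58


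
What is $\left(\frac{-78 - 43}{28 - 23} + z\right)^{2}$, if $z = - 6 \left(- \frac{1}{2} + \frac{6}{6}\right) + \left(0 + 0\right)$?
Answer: $\frac{18496}{25} \approx 739.84$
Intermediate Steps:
$z = -3$ ($z = - 6 \left(\left(-1\right) \frac{1}{2} + 6 \cdot \frac{1}{6}\right) + 0 = - 6 \left(- \frac{1}{2} + 1\right) + 0 = \left(-6\right) \frac{1}{2} + 0 = -3 + 0 = -3$)
$\left(\frac{-78 - 43}{28 - 23} + z\right)^{2} = \left(\frac{-78 - 43}{28 - 23} - 3\right)^{2} = \left(- \frac{121}{5} - 3\right)^{2} = \left(- \frac{136}{5}\right)^{2} = \frac{18496}{25}$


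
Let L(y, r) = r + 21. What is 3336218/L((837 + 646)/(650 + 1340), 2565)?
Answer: 1668109/1293 ≈ 1290.1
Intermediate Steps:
L(y, r) = 21 + r
3336218/L((837 + 646)/(650 + 1340), 2565) = 3336218/(21 + 2565) = 3336218/2586 = 3336218*(1/2586) = 1668109/1293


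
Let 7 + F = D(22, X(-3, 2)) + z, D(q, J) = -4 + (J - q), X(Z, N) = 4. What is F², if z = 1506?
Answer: 2181529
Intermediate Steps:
D(q, J) = -4 + J - q
F = 1477 (F = -7 + ((-4 + 4 - 1*22) + 1506) = -7 + ((-4 + 4 - 22) + 1506) = -7 + (-22 + 1506) = -7 + 1484 = 1477)
F² = 1477² = 2181529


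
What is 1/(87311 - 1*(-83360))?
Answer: 1/170671 ≈ 5.8592e-6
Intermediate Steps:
1/(87311 - 1*(-83360)) = 1/(87311 + 83360) = 1/170671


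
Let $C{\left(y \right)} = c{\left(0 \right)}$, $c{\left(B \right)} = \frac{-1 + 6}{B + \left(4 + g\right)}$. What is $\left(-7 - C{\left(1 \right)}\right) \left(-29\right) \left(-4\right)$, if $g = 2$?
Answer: $- \frac{2726}{3} \approx -908.67$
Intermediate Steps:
$c{\left(B \right)} = \frac{5}{6 + B}$ ($c{\left(B \right)} = \frac{-1 + 6}{B + \left(4 + 2\right)} = \frac{5}{B + 6} = \frac{5}{6 + B}$)
$C{\left(y \right)} = \frac{5}{6}$ ($C{\left(y \right)} = \frac{5}{6 + 0} = \frac{5}{6}$)
$\left(-7 - C{\left(1 \right)}\right) \left(-29\right) \left(-4\right) = \left(-7 - \frac{5}{6}\right) \left(-29\right) \left(-4\right) = \left(- \frac{47}{6}\right) \left(-29\right) \left(-4\right) = \frac{1363}{6} \left(-4\right) = - \frac{2726}{3}$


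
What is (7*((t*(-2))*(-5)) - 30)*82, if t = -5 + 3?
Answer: -13940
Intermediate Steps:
t = -2
(7*((t*(-2))*(-5)) - 30)*82 = (7*(-2*(-2)*(-5)) - 30)*82 = (7*(4*(-5)) - 30)*82 = (7*(-20) - 30)*82 = (-140 - 30)*82 = -170*82 = -13940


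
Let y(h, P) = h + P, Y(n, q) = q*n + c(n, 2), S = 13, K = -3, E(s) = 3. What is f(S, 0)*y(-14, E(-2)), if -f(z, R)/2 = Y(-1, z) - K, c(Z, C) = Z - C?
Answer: -286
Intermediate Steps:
Y(n, q) = -2 + n + n*q (Y(n, q) = q*n + (n - 1*2) = n*q + (n - 2) = n*q + (-2 + n) = -2 + n + n*q)
y(h, P) = P + h
f(z, R) = 2*z (f(z, R) = -2*((-2 - 1 - z) - 1*(-3)) = -2*((-3 - z) + 3) = -(-2)*z = 2*z)
f(S, 0)*y(-14, E(-2)) = (2*13)*(3 - 14) = 26*(-11) = -286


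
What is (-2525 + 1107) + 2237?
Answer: 819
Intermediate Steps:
(-2525 + 1107) + 2237 = -1418 + 2237 = 819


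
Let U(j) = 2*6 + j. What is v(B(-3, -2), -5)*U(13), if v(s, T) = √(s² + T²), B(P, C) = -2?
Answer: 25*√29 ≈ 134.63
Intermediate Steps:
v(s, T) = √(T² + s²)
U(j) = 12 + j
v(B(-3, -2), -5)*U(13) = √((-5)² + (-2)²)*(12 + 13) = √(25 + 4)*25 = √29*25 = 25*√29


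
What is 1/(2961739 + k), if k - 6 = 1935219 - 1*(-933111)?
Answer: 1/5830075 ≈ 1.7152e-7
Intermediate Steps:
k = 2868336 (k = 6 + (1935219 - 1*(-933111)) = 6 + (1935219 + 933111) = 6 + 2868330 = 2868336)
1/(2961739 + k) = 1/(2961739 + 2868336) = 1/5830075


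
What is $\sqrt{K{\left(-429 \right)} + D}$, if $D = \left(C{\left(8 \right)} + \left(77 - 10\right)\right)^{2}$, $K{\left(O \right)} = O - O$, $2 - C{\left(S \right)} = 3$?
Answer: $66$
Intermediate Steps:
$C{\left(S \right)} = -1$ ($C{\left(S \right)} = 2 - 3 = -1$)
$K{\left(O \right)} = 0$
$D = 4356$ ($D = \left(-1 + \left(77 - 10\right)\right)^{2} = \left(-1 + 67\right)^{2} = 66^{2} = 4356$)
$\sqrt{K{\left(-429 \right)} + D} = \sqrt{0 + 4356} = \sqrt{4356} = 66$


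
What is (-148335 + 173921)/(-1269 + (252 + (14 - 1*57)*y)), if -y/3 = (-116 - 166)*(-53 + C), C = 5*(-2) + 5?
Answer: 25586/2108907 ≈ 0.012132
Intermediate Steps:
C = -5 (C = -10 + 5 = -5)
y = -49068 (y = -3*(-116 - 166)*(-53 - 5) = -(-846)*(-58) = -3*16356 = -49068)
(-148335 + 173921)/(-1269 + (252 + (14 - 1*57)*y)) = (-148335 + 173921)/(-1269 + (252 + (14 - 1*57)*(-49068))) = 25586/(-1269 + (252 + (14 - 57)*(-49068))) = 25586/(-1269 + (252 - 43*(-49068))) = 25586/(-1269 + (252 + 2109924)) = 25586/(-1269 + 2110176) = 25586/2108907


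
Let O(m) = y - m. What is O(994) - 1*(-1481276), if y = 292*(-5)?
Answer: 1478822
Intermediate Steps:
y = -1460
O(m) = -1460 - m
O(994) - 1*(-1481276) = (-1460 - 1*994) - 1*(-1481276) = (-1460 - 994) + 1481276 = -2454 + 1481276 = 1478822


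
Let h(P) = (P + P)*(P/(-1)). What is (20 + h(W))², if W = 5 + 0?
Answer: 900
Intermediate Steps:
W = 5
h(P) = -2*P² (h(P) = (2*P)*(P*(-1)) = (2*P)*(-P) = -2*P²)
(20 + h(W))² = (20 - 2*5²)² = (20 - 2*25)² = (20 - 50)² = (-30)² = 900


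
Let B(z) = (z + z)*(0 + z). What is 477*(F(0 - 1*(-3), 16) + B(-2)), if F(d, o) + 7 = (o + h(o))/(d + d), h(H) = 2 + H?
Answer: 3180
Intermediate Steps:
F(d, o) = -7 + (2 + 2*o)/(2*d) (F(d, o) = -7 + (o + (2 + o))/(d + d) = -7 + (2 + 2*o)/((2*d)) = -7 + (2 + 2*o)*(1/(2*d)) = -7 + (2 + 2*o)/(2*d))
B(z) = 2*z**2 (B(z) = (2*z)*z = 2*z**2)
477*(F(0 - 1*(-3), 16) + B(-2)) = 477*((1 + 16 - 7*(0 - 1*(-3)))/(0 - 1*(-3)) + 2*(-2)**2) = 477*((1 + 16 - 7*(0 + 3))/(0 + 3) + 2*4) = 477*((1 + 16 - 7*3)/3 + 8) = 477*((1 + 16 - 21)/3 + 8) = 477*((1/3)*(-4) + 8) = 477*(-4/3 + 8) = 477*(20/3) = 3180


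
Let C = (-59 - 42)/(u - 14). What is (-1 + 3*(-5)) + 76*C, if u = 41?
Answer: -8108/27 ≈ -300.30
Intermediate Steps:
C = -101/27 (C = (-59 - 42)/(41 - 14) = -101/27 ≈ -3.7407)
(-1 + 3*(-5)) + 76*C = (-1 + 3*(-5)) + 76*(-101/27) = (-1 - 15) - 7676/27 = -16 - 7676/27 = -8108/27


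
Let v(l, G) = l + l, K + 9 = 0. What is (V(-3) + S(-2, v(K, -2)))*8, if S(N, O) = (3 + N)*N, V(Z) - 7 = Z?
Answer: 16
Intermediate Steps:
K = -9 (K = -9 + 0 = -9)
v(l, G) = 2*l
V(Z) = 7 + Z
S(N, O) = N*(3 + N)
(V(-3) + S(-2, v(K, -2)))*8 = ((7 - 3) - 2*(3 - 2))*8 = (4 - 2*1)*8 = (4 - 2)*8 = 2*8 = 16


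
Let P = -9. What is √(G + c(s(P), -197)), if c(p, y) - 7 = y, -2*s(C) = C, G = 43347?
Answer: √43157 ≈ 207.74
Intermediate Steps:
s(C) = -C/2
c(p, y) = 7 + y
√(G + c(s(P), -197)) = √(43347 + (7 - 197)) = √(43347 - 190) = √43157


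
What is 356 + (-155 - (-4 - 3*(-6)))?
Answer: 187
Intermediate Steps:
356 + (-155 - (-4 - 3*(-6))) = 356 + (-155 - (-4 + 18)) = 356 + (-155 - 1*14) = 356 + (-155 - 14) = 356 - 169 = 187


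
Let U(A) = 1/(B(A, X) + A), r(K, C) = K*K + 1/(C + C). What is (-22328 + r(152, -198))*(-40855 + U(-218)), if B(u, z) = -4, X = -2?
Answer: -2787107571245/87912 ≈ -3.1703e+7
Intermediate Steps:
r(K, C) = K**2 + 1/(2*C)
U(A) = 1/(-4 + A)
(-22328 + r(152, -198))*(-40855 + U(-218)) = (-22328 + (152**2 + (1/2)/(-198)))*(-40855 + 1/(-4 - 218)) = (-22328 + (23104 + (1/2)*(-1/198)))*(-40855 + 1/(-222)) = (-22328 + (23104 - 1/396))*(-40855 - 1/222) = (-22328 + 9149183/396)*(-9069811/222) = (307295/396)*(-9069811/222) = -2787107571245/87912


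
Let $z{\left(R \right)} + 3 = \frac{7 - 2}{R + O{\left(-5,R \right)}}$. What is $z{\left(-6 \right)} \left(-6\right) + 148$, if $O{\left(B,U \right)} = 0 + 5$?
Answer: $196$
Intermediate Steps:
$O{\left(B,U \right)} = 5$
$z{\left(R \right)} = -3 + \frac{5}{5 + R}$ ($z{\left(R \right)} = -3 + \frac{7 - 2}{R + 5} = -3 + \frac{5}{5 + R}$)
$z{\left(-6 \right)} \left(-6\right) + 148 = \frac{-10 - -18}{5 - 6} \left(-6\right) + 148 = \frac{-10 + 18}{-1} \left(-6\right) + 148 = \left(-1\right) 8 \left(-6\right) + 148 = \left(-8\right) \left(-6\right) + 148 = 48 + 148 = 196$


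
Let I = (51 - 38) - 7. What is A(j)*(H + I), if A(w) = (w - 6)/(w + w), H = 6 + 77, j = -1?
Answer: 623/2 ≈ 311.50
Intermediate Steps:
H = 83
A(w) = (-6 + w)/(2*w) (A(w) = (-6 + w)/((2*w)) = (-6 + w)*(1/(2*w)) = (-6 + w)/(2*w))
I = 6 (I = 13 - 7 = 6)
A(j)*(H + I) = ((1/2)*(-6 - 1)/(-1))*(83 + 6) = ((1/2)*(-1)*(-7))*89 = (7/2)*89 = 623/2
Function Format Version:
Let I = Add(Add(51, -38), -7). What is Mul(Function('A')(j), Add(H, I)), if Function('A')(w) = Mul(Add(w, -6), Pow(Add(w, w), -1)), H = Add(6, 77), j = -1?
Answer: Rational(623, 2) ≈ 311.50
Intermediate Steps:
H = 83
Function('A')(w) = Mul(Rational(1, 2), Pow(w, -1), Add(-6, w)) (Function('A')(w) = Mul(Add(-6, w), Pow(Mul(2, w), -1)) = Mul(Add(-6, w), Mul(Rational(1, 2), Pow(w, -1))) = Mul(Rational(1, 2), Pow(w, -1), Add(-6, w)))
I = 6 (I = Add(13, -7) = 6)
Mul(Function('A')(j), Add(H, I)) = Mul(Mul(Rational(1, 2), Pow(-1, -1), Add(-6, -1)), Add(83, 6)) = Mul(Mul(Rational(1, 2), -1, -7), 89) = Mul(Rational(7, 2), 89) = Rational(623, 2)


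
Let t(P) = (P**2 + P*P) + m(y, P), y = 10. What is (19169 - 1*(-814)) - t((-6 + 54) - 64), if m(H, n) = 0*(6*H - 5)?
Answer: 19471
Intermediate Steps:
m(H, n) = 0 (m(H, n) = 0*(-5 + 6*H) = 0)
t(P) = 2*P**2 (t(P) = (P**2 + P*P) + 0 = (P**2 + P**2) + 0 = 2*P**2 + 0 = 2*P**2)
(19169 - 1*(-814)) - t((-6 + 54) - 64) = (19169 - 1*(-814)) - 2*((-6 + 54) - 64)**2 = (19169 + 814) - 2*(48 - 64)**2 = 19983 - 2*(-16)**2 = 19983 - 2*256 = 19983 - 1*512 = 19983 - 512 = 19471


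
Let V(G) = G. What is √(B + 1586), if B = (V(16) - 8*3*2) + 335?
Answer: √1889 ≈ 43.463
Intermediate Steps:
B = 303 (B = (16 - 8*3*2) + 335 = (16 - 24*2) + 335 = (16 - 48) + 335 = -32 + 335 = 303)
√(B + 1586) = √(303 + 1586) = √1889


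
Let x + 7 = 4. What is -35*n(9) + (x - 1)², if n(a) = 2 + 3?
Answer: -159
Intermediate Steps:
n(a) = 5
x = -3 (x = -7 + 4 = -3)
-35*n(9) + (x - 1)² = -35*5 + (-3 - 1)² = -175 + (-4)² = -175 + 16 = -159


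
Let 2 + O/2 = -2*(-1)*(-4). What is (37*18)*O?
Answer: -13320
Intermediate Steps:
O = -20 (O = -4 + 2*(-2*(-1)*(-4)) = -4 + 2*(2*(-4)) = -4 + 2*(-8) = -4 - 16 = -20)
(37*18)*O = (37*18)*(-20) = 666*(-20) = -13320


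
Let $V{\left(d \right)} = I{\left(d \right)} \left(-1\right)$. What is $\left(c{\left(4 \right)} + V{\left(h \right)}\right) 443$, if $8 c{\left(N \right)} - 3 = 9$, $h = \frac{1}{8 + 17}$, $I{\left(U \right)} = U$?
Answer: $\frac{32339}{50} \approx 646.78$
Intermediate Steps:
$h = \frac{1}{25} \approx 0.04$
$V{\left(d \right)} = - d$ ($V{\left(d \right)} = d \left(-1\right) = - d$)
$c{\left(N \right)} = \frac{3}{2}$ ($c{\left(N \right)} = \frac{3}{8} + \frac{1}{8} \cdot 9 = \frac{3}{8} + \frac{9}{8} = \frac{3}{2}$)
$\left(c{\left(4 \right)} + V{\left(h \right)}\right) 443 = \left(\frac{3}{2} - \frac{1}{25}\right) 443 = \frac{73}{50} \cdot 443 = \frac{32339}{50}$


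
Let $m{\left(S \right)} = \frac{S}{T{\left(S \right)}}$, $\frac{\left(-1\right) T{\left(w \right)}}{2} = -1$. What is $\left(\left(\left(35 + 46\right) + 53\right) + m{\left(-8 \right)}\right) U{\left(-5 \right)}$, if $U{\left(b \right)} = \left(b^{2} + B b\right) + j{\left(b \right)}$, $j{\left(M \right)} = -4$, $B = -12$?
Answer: $10530$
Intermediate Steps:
$T{\left(w \right)} = 2$ ($T{\left(w \right)} = \left(-2\right) \left(-1\right) = 2$)
$U{\left(b \right)} = -4 + b^{2} - 12 b$ ($U{\left(b \right)} = \left(b^{2} - 12 b\right) - 4 = -4 + b^{2} - 12 b$)
$m{\left(S \right)} = \frac{S}{2}$
$\left(\left(\left(35 + 46\right) + 53\right) + m{\left(-8 \right)}\right) U{\left(-5 \right)} = \left(\left(\left(35 + 46\right) + 53\right) + \frac{1}{2} \left(-8\right)\right) \left(-4 + \left(-5\right)^{2} - -60\right) = \left(\left(81 + 53\right) - 4\right) \left(-4 + 25 + 60\right) = \left(134 - 4\right) 81 = 130 \cdot 81 = 10530$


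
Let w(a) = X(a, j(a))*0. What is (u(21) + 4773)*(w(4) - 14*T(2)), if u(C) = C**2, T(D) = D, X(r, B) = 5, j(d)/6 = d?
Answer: -145992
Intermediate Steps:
j(d) = 6*d
w(a) = 0 (w(a) = 5*0 = 0)
(u(21) + 4773)*(w(4) - 14*T(2)) = (21**2 + 4773)*(0 - 14*2) = (441 + 4773)*(0 - 28) = 5214*(-28) = -145992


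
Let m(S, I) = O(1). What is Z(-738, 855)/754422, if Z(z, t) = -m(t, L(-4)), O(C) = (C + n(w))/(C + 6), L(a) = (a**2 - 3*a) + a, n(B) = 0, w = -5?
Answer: -1/5280954 ≈ -1.8936e-7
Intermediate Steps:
L(a) = a**2 - 2*a
O(C) = C/(6 + C) (O(C) = (C + 0)/(C + 6) = C/(6 + C))
m(S, I) = 1/7 (m(S, I) = 1/(6 + 1) = 1/7)
Z(z, t) = -1/7 (Z(z, t) = -1*1/7 = -1/7)
Z(-738, 855)/754422 = -1/7/754422 = -1/7*1/754422 = -1/5280954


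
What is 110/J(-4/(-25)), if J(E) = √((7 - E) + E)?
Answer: 110*√7/7 ≈ 41.576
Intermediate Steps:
J(E) = √7
110/J(-4/(-25)) = 110/(√7) = 110*(√7/7) = 110*√7/7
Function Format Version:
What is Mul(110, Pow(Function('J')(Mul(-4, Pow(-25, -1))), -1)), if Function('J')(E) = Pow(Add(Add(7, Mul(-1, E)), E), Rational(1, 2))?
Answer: Mul(Rational(110, 7), Pow(7, Rational(1, 2))) ≈ 41.576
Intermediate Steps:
Function('J')(E) = Pow(7, Rational(1, 2))
Mul(110, Pow(Function('J')(Mul(-4, Pow(-25, -1))), -1)) = Mul(110, Pow(Pow(7, Rational(1, 2)), -1)) = Mul(110, Mul(Rational(1, 7), Pow(7, Rational(1, 2)))) = Mul(Rational(110, 7), Pow(7, Rational(1, 2)))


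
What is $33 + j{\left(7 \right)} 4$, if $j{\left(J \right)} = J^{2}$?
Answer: $229$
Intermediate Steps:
$33 + j{\left(7 \right)} 4 = 33 + 7^{2} \cdot 4 = 33 + 49 \cdot 4 = 33 + 196 = 229$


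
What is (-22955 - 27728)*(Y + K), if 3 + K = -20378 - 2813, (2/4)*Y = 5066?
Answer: 662021346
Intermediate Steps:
Y = 10132 (Y = 2*5066 = 10132)
K = -23194 (K = -3 + (-20378 - 2813) = -3 - 23191 = -23194)
(-22955 - 27728)*(Y + K) = (-22955 - 27728)*(10132 - 23194) = -50683*(-13062) = 662021346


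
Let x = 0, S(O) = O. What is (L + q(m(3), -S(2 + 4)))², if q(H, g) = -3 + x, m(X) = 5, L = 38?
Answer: 1225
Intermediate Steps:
q(H, g) = -3 (q(H, g) = -3 + 0 = -3)
(L + q(m(3), -S(2 + 4)))² = (38 - 3)² = 35² = 1225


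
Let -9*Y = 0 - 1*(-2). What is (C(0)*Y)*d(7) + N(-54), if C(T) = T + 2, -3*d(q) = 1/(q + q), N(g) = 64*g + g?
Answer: -663388/189 ≈ -3510.0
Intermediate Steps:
N(g) = 65*g
Y = -2/9 (Y = -(0 - 1*(-2))/9 = -(0 + 2)/9 = -⅑*2 = -2/9 ≈ -0.22222)
d(q) = -1/(6*q) (d(q) = -1/(3*(q + q)) = -1/(2*q)/3 = -1/(6*q))
C(T) = 2 + T
(C(0)*Y)*d(7) + N(-54) = ((2 + 0)*(-2/9))*(-⅙/7) + 65*(-54) = (2*(-2/9))*(-⅙*⅐) - 3510 = -4/9*(-1/42) - 3510 = 2/189 - 3510 = -663388/189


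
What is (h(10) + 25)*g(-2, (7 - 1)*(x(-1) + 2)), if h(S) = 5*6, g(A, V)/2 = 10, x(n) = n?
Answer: 1100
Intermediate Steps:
g(A, V) = 20 (g(A, V) = 2*10 = 20)
h(S) = 30
(h(10) + 25)*g(-2, (7 - 1)*(x(-1) + 2)) = (30 + 25)*20 = 55*20 = 1100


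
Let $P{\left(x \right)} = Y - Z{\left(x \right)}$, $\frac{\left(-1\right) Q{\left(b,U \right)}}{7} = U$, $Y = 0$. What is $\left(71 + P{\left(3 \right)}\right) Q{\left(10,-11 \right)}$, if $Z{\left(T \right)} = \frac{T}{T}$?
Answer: $5390$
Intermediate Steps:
$Z{\left(T \right)} = 1$
$Q{\left(b,U \right)} = - 7 U$
$P{\left(x \right)} = -1$ ($P{\left(x \right)} = 0 - 1 = -1$)
$\left(71 + P{\left(3 \right)}\right) Q{\left(10,-11 \right)} = \left(71 - 1\right) \left(\left(-7\right) \left(-11\right)\right) = 70 \cdot 77 = 5390$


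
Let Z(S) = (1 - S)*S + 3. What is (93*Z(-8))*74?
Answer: -474858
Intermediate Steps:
Z(S) = 3 + S*(1 - S) (Z(S) = S*(1 - S) + 3 = 3 + S*(1 - S))
(93*Z(-8))*74 = (93*(3 - 8 - 1*(-8)**2))*74 = (93*(3 - 8 - 1*64))*74 = (93*(3 - 8 - 64))*74 = (93*(-69))*74 = -6417*74 = -474858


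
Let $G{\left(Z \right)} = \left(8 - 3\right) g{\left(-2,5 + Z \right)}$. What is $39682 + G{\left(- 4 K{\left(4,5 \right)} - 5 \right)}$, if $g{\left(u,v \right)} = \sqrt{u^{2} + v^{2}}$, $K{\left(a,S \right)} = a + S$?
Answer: $39682 + 50 \sqrt{13} \approx 39862.0$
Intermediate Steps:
$K{\left(a,S \right)} = S + a$
$G{\left(Z \right)} = 5 \sqrt{4 + \left(5 + Z\right)^{2}}$ ($G{\left(Z \right)} = \left(8 - 3\right) \sqrt{\left(-2\right)^{2} + \left(5 + Z\right)^{2}} = 5 \sqrt{4 + \left(5 + Z\right)^{2}}$)
$39682 + G{\left(- 4 K{\left(4,5 \right)} - 5 \right)} = 39682 + 5 \sqrt{4 + \left(5 - \left(5 + 4 \left(5 + 4\right)\right)\right)^{2}} = 39682 + 5 \sqrt{4 + \left(5 - 41\right)^{2}} = 39682 + 5 \sqrt{4 + \left(-36\right)^{2}} = 39682 + 5 \sqrt{4 + 1296} = 39682 + 5 \sqrt{1300} = 39682 + 5 \cdot 10 \sqrt{13} = 39682 + 50 \sqrt{13}$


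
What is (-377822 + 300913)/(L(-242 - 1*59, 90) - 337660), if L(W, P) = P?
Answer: 76909/337570 ≈ 0.22783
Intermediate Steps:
(-377822 + 300913)/(L(-242 - 1*59, 90) - 337660) = (-377822 + 300913)/(90 - 337660) = -76909/(-337570) = -76909*(-1/337570) = 76909/337570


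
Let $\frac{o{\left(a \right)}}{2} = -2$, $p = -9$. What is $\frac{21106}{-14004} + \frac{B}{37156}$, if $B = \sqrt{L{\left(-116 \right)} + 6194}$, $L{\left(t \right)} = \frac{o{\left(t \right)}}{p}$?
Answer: $- \frac{10553}{7002} + \frac{5 \sqrt{2230}}{111468} \approx -1.505$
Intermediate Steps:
$o{\left(a \right)} = -4$ ($o{\left(a \right)} = 2 \left(-2\right) = -4$)
$L{\left(t \right)} = \frac{4}{9}$ ($L{\left(t \right)} = - \frac{4}{-9} = \left(-4\right) \left(- \frac{1}{9}\right) = \frac{4}{9}$)
$B = \frac{5 \sqrt{2230}}{3}$ ($B = \sqrt{\frac{4}{9} + 6194} = \sqrt{\frac{55750}{9}} = \frac{5 \sqrt{2230}}{3} \approx 78.705$)
$\frac{21106}{-14004} + \frac{B}{37156} = \frac{21106}{-14004} + \frac{\frac{5}{3} \sqrt{2230}}{37156} = 21106 \left(- \frac{1}{14004}\right) + \frac{5 \sqrt{2230}}{3} \cdot \frac{1}{37156} = - \frac{10553}{7002} + \frac{5 \sqrt{2230}}{111468}$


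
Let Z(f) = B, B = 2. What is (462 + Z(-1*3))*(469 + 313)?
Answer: 362848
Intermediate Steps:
Z(f) = 2
(462 + Z(-1*3))*(469 + 313) = (462 + 2)*(469 + 313) = 464*782 = 362848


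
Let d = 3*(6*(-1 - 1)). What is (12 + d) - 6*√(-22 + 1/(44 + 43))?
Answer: -24 - 2*I*√166431/29 ≈ -24.0 - 28.135*I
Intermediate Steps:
d = -36 (d = 3*(6*(-2)) = 3*(-12) = -36)
(12 + d) - 6*√(-22 + 1/(44 + 43)) = (12 - 36) - 6*√(-22 + 1/(44 + 43)) = -24 - 6*√(-22 + 1/87) = -24 - 2*I*√166431/29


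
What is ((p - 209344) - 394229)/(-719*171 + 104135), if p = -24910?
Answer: 628483/18814 ≈ 33.405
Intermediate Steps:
((p - 209344) - 394229)/(-719*171 + 104135) = ((-24910 - 209344) - 394229)/(-719*171 + 104135) = (-234254 - 394229)/(-122949 + 104135) = -628483/(-18814) = -628483*(-1/18814) = 628483/18814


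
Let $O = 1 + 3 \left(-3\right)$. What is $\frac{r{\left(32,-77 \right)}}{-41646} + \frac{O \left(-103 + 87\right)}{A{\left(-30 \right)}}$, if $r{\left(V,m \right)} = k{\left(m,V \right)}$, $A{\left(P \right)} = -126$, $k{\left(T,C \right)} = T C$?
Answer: $- \frac{38032}{39753} \approx -0.95671$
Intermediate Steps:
$k{\left(T,C \right)} = C T$
$O = -8$ ($O = 1 - 9 = -8$)
$r{\left(V,m \right)} = V m$
$\frac{r{\left(32,-77 \right)}}{-41646} + \frac{O \left(-103 + 87\right)}{A{\left(-30 \right)}} = \frac{32 \left(-77\right)}{-41646} + \frac{\left(-8\right) \left(-103 + 87\right)}{-126} = \left(-2464\right) \left(- \frac{1}{41646}\right) + \left(-8\right) \left(-16\right) \left(- \frac{1}{126}\right) = \frac{112}{1893} + 128 \left(- \frac{1}{126}\right) = \frac{112}{1893} - \frac{64}{63} = - \frac{38032}{39753}$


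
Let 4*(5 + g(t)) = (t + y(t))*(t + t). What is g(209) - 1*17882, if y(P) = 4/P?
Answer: 7911/2 ≈ 3955.5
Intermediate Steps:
g(t) = -5 + t*(t + 4/t)/2 (g(t) = -5 + ((t + 4/t)*(t + t))/4 = -5 + ((t + 4/t)*(2*t))/4 = -5 + (2*t*(t + 4/t))/4 = -5 + t*(t + 4/t)/2)
g(209) - 1*17882 = (-3 + (½)*209²) - 1*17882 = (-3 + (½)*43681) - 17882 = (-3 + 43681/2) - 17882 = 43675/2 - 17882 = 7911/2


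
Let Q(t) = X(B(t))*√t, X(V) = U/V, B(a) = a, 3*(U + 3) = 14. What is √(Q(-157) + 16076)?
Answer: √(3566315916 - 2355*I*√157)/471 ≈ 126.79 - 0.00052454*I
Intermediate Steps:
U = 5/3 (U = -3 + (⅓)*14 = -3 + 14/3 = 5/3 ≈ 1.6667)
X(V) = 5/(3*V)
Q(t) = 5/(3*√t) (Q(t) = (5/(3*t))*√t = 5/(3*√t))
√(Q(-157) + 16076) = √(5/(3*√(-157)) + 16076) = √(5*(-I*√157/157)/3 + 16076) = √(-5*I*√157/471 + 16076) = √(16076 - 5*I*√157/471)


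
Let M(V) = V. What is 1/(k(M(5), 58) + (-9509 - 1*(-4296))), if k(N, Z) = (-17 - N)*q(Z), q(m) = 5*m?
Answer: -1/11593 ≈ -8.6259e-5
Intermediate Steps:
k(N, Z) = 5*Z*(-17 - N) (k(N, Z) = (-17 - N)*(5*Z) = 5*Z*(-17 - N))
1/(k(M(5), 58) + (-9509 - 1*(-4296))) = 1/(-5*58*(17 + 5) + (-9509 - 1*(-4296))) = 1/(-5*58*22 + (-9509 + 4296)) = 1/(-6380 - 5213) = 1/(-11593) = -1/11593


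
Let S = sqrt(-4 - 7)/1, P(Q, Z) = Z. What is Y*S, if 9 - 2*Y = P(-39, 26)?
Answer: -17*I*sqrt(11)/2 ≈ -28.191*I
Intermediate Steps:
Y = -17/2 (Y = 9/2 - 1/2*26 = 9/2 - 13 = -17/2 ≈ -8.5000)
S = I*sqrt(11) (S = sqrt(-11)*1 = (I*sqrt(11))*1 = I*sqrt(11) ≈ 3.3166*I)
Y*S = -17*I*sqrt(11)/2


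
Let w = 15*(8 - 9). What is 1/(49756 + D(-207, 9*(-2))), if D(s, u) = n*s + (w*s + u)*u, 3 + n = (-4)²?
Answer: -1/8501 ≈ -0.00011763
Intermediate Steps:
w = -15 (w = 15*(-1) = -15)
n = 13 (n = -3 + (-4)² = -3 + 16 = 13)
D(s, u) = 13*s + u*(u - 15*s) (D(s, u) = 13*s + (-15*s + u)*u = 13*s + (u - 15*s)*u = 13*s + u*(u - 15*s))
1/(49756 + D(-207, 9*(-2))) = 1/(49756 + ((9*(-2))² + 13*(-207) - 15*(-207)*9*(-2))) = 1/(49756 + ((-18)² - 2691 - 15*(-207)*(-18))) = 1/(49756 + (324 - 2691 - 55890)) = 1/(49756 - 58257) = 1/(-8501) = -1/8501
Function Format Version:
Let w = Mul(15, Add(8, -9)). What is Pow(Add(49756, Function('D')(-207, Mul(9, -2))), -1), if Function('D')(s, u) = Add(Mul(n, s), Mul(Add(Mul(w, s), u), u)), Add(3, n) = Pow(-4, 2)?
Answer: Rational(-1, 8501) ≈ -0.00011763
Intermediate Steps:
w = -15 (w = Mul(15, -1) = -15)
n = 13 (n = Add(-3, Pow(-4, 2)) = Add(-3, 16) = 13)
Function('D')(s, u) = Add(Mul(13, s), Mul(u, Add(u, Mul(-15, s)))) (Function('D')(s, u) = Add(Mul(13, s), Mul(Add(Mul(-15, s), u), u)) = Add(Mul(13, s), Mul(Add(u, Mul(-15, s)), u)) = Add(Mul(13, s), Mul(u, Add(u, Mul(-15, s)))))
Pow(Add(49756, Function('D')(-207, Mul(9, -2))), -1) = Pow(Add(49756, Add(Pow(Mul(9, -2), 2), Mul(13, -207), Mul(-15, -207, Mul(9, -2)))), -1) = Pow(Add(49756, Add(Pow(-18, 2), -2691, Mul(-15, -207, -18))), -1) = Pow(Add(49756, Add(324, -2691, -55890)), -1) = Pow(Add(49756, -58257), -1) = Pow(-8501, -1) = Rational(-1, 8501)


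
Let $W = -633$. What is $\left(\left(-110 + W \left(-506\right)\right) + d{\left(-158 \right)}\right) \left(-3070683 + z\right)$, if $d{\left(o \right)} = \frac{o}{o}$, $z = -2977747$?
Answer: $-1936640753270$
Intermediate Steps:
$d{\left(o \right)} = 1$
$\left(\left(-110 + W \left(-506\right)\right) + d{\left(-158 \right)}\right) \left(-3070683 + z\right) = \left(\left(-110 - -320298\right) + 1\right) \left(-3070683 - 2977747\right) = \left(\left(-110 + 320298\right) + 1\right) \left(-6048430\right) = \left(320188 + 1\right) \left(-6048430\right) = 320189 \left(-6048430\right) = -1936640753270$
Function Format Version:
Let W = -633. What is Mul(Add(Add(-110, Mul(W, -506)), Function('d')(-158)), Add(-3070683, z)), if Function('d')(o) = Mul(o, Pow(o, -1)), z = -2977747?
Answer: -1936640753270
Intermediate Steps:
Function('d')(o) = 1
Mul(Add(Add(-110, Mul(W, -506)), Function('d')(-158)), Add(-3070683, z)) = Mul(Add(Add(-110, Mul(-633, -506)), 1), Add(-3070683, -2977747)) = Mul(Add(Add(-110, 320298), 1), -6048430) = Mul(Add(320188, 1), -6048430) = Mul(320189, -6048430) = -1936640753270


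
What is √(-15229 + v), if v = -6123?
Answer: 2*I*√5338 ≈ 146.12*I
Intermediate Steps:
√(-15229 + v) = √(-15229 - 6123) = √(-21352) = 2*I*√5338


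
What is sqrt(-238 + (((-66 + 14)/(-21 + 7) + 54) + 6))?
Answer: 2*I*sqrt(2135)/7 ≈ 13.202*I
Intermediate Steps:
sqrt(-238 + (((-66 + 14)/(-21 + 7) + 54) + 6)) = sqrt(-238 + ((-52/(-14) + 54) + 6)) = sqrt(-238 + ((-52*(-1/14) + 54) + 6)) = sqrt(-238 + ((26/7 + 54) + 6)) = sqrt(-238 + (404/7 + 6)) = sqrt(-238 + 446/7) = sqrt(-1220/7) = 2*I*sqrt(2135)/7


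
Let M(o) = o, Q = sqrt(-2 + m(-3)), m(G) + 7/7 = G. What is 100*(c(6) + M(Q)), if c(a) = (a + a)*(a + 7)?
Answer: 15600 + 100*I*sqrt(6) ≈ 15600.0 + 244.95*I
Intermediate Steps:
c(a) = 2*a*(7 + a) (c(a) = (2*a)*(7 + a) = 2*a*(7 + a))
m(G) = -1 + G
Q = I*sqrt(6) (Q = sqrt(-2 + (-1 - 3)) = sqrt(-2 - 4) = sqrt(-6) = I*sqrt(6) ≈ 2.4495*I)
100*(c(6) + M(Q)) = 100*(2*6*(7 + 6) + I*sqrt(6)) = 100*(2*6*13 + I*sqrt(6)) = 100*(156 + I*sqrt(6)) = 15600 + 100*I*sqrt(6)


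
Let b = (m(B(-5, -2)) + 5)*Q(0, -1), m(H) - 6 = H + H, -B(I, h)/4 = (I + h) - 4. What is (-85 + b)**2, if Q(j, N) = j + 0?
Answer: 7225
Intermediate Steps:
Q(j, N) = j
B(I, h) = 16 - 4*I - 4*h (B(I, h) = -4*((I + h) - 4) = -4*(-4 + I + h) = 16 - 4*I - 4*h)
m(H) = 6 + 2*H (m(H) = 6 + (H + H) = 6 + 2*H)
b = 0 (b = ((6 + 2*(16 - 4*(-5) - 4*(-2))) + 5)*0 = ((6 + 2*(16 + 20 + 8)) + 5)*0 = ((6 + 2*44) + 5)*0 = ((6 + 88) + 5)*0 = (94 + 5)*0 = 99*0 = 0)
(-85 + b)**2 = (-85 + 0)**2 = (-85)**2 = 7225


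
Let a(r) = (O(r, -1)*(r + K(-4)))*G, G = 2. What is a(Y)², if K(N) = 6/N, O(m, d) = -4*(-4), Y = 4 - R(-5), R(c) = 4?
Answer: 2304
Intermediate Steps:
Y = 0 (Y = 4 - 1*4 = 4 - 4 = 0)
O(m, d) = 16
a(r) = -48 + 32*r (a(r) = (16*(r + 6/(-4)))*2 = (16*(r + 6*(-¼)))*2 = (16*(r - 3/2))*2 = (16*(-3/2 + r))*2 = (-24 + 16*r)*2 = -48 + 32*r)
a(Y)² = (-48 + 32*0)² = (-48 + 0)² = (-48)² = 2304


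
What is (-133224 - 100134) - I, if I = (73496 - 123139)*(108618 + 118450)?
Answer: 11272103366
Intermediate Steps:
I = -11272336724 (I = -49643*227068 = -11272336724)
(-133224 - 100134) - I = (-133224 - 100134) - 1*(-11272336724) = -233358 + 11272336724 = 11272103366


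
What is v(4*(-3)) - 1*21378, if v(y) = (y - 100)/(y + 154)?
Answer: -1517894/71 ≈ -21379.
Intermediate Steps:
v(y) = (-100 + y)/(154 + y)
v(4*(-3)) - 1*21378 = (-100 + 4*(-3))/(154 + 4*(-3)) - 1*21378 = (-100 - 12)/(154 - 12) - 21378 = -112/142 - 21378 = (1/142)*(-112) - 21378 = -56/71 - 21378 = -1517894/71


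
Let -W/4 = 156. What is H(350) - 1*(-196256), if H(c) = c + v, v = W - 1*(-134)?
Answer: 196116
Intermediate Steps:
W = -624 (W = -4*156 = -624)
v = -490 (v = -624 - 1*(-134) = -624 + 134 = -490)
H(c) = -490 + c (H(c) = c - 490 = -490 + c)
H(350) - 1*(-196256) = (-490 + 350) - 1*(-196256) = -140 + 196256 = 196116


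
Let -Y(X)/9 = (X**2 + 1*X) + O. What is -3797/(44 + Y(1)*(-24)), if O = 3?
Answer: -3797/1124 ≈ -3.3781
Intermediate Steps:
Y(X) = -27 - 9*X - 9*X**2 (Y(X) = -9*((X**2 + 1*X) + 3) = -9*((X**2 + X) + 3) = -9*((X + X**2) + 3) = -9*(3 + X + X**2) = -27 - 9*X - 9*X**2)
-3797/(44 + Y(1)*(-24)) = -3797/(44 + (-27 - 9*1 - 9*1**2)*(-24)) = -3797/(44 + (-27 - 9 - 9*1)*(-24)) = -3797/(44 + (-27 - 9 - 9)*(-24)) = -3797/(44 - 45*(-24)) = -3797/(44 + 1080) = -3797/1124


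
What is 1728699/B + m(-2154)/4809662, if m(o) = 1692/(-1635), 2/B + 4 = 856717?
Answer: 1941045884169827799801/2621265790 ≈ 7.4050e+11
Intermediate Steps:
B = 2/856713 (B = 2/(-4 + 856717) = 2/856713 ≈ 2.3345e-6)
m(o) = -564/545 (m(o) = 1692*(-1/1635) = -564/545)
1728699/B + m(-2154)/4809662 = 1728699/(2/856713) - 564/545/4809662 = 1728699*(856713/2) - 564/545*1/4809662 = 1480998906387/2 - 282/1310632895 = 1941045884169827799801/2621265790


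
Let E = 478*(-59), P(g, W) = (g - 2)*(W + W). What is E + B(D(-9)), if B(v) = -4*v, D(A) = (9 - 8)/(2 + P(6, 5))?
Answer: -592244/21 ≈ -28202.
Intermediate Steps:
P(g, W) = 2*W*(-2 + g) (P(g, W) = (-2 + g)*(2*W) = 2*W*(-2 + g))
D(A) = 1/42 (D(A) = (9 - 8)/(2 + 2*5*(-2 + 6)) = 1/(2 + 2*5*4) = 1/(2 + 40) = 1/42)
E = -28202
E + B(D(-9)) = -28202 - 4*1/42 = -28202 - 2/21 = -592244/21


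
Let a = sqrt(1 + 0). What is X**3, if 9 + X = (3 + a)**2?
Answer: 343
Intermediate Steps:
a = 1 (a = sqrt(1) = 1)
X = 7 (X = -9 + (3 + 1)**2 = -9 + 4**2 = -9 + 16 = 7)
X**3 = 7**3 = 343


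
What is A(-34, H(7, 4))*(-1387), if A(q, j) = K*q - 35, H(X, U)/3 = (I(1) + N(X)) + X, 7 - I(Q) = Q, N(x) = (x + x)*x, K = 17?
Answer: 850231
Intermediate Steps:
N(x) = 2*x² (N(x) = (2*x)*x = 2*x²)
I(Q) = 7 - Q
H(X, U) = 18 + 3*X + 6*X² (H(X, U) = 3*(((7 - 1*1) + 2*X²) + X) = 3*(((7 - 1) + 2*X²) + X) = 3*((6 + 2*X²) + X) = 3*(6 + X + 2*X²) = 18 + 3*X + 6*X²)
A(q, j) = -35 + 17*q (A(q, j) = 17*q - 35 = -35 + 17*q)
A(-34, H(7, 4))*(-1387) = (-35 + 17*(-34))*(-1387) = (-35 - 578)*(-1387) = -613*(-1387) = 850231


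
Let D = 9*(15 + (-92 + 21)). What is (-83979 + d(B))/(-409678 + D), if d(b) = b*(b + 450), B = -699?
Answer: -45036/205091 ≈ -0.21959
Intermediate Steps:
D = -504 (D = 9*(15 - 71) = 9*(-56) = -504)
d(b) = b*(450 + b)
(-83979 + d(B))/(-409678 + D) = (-83979 - 699*(450 - 699))/(-409678 - 504) = (-83979 - 699*(-249))/(-410182) = (-83979 + 174051)*(-1/410182) = 90072*(-1/410182) = -45036/205091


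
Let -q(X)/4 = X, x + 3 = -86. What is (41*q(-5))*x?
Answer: -72980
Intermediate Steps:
x = -89 (x = -3 - 86 = -89)
q(X) = -4*X
(41*q(-5))*x = (41*(-4*(-5)))*(-89) = (41*20)*(-89) = 820*(-89) = -72980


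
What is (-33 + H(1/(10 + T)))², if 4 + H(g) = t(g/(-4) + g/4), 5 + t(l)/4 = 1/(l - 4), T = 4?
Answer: 3364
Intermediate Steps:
t(l) = -20 + 4/(-4 + l) (t(l) = -20 + 4/(l - 4) = -20 + 4/(-4 + l))
H(g) = -25 (H(g) = -4 + 4*(21 - 5*(g/(-4) + g/4))/(-4 + (g/(-4) + g/4)) = -4 + 4*(21 - 5*(g*(-¼) + g*(¼)))/(-4 + (g*(-¼) + g*(¼))) = -4 + 4*(21 - 5*(-g/4 + g/4))/(-4 + (-g/4 + g/4)) = -4 + 4*(21 - 5*0)/(-4 + 0) = -4 + 4*(21 + 0)/(-4) = -4 + 4*(-¼)*21 = -4 - 21 = -25)
(-33 + H(1/(10 + T)))² = (-33 - 25)² = (-58)² = 3364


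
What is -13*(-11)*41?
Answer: 5863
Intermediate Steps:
-13*(-11)*41 = 143*41 = 5863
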